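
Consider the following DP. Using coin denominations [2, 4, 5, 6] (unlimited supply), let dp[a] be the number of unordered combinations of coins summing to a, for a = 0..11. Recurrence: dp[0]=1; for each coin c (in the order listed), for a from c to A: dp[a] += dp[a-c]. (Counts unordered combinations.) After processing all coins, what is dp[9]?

after  coin     0     1     2     3     4     5     6     7     8     9    10    11
          2     1     0     1     0     1     0     1     0     1     0     1     0
          4     1     0     1     0     2     0     2     0     3     0     3     0
          5     1     0     1     0     2     1     2     1     3     2     4     2
          6     1     0     1     0     2     1     3     1     4     2     6     3

2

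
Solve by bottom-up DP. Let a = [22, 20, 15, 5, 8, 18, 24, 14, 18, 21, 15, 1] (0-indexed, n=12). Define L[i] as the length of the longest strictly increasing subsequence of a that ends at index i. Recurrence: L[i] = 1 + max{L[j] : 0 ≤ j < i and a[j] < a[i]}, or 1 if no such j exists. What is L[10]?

   i    0    1    2    3    4    5    6    7    8    9   10   11
a[i]   22   20   15    5    8   18   24   14   18   21   15    1
L[i]    1    1    1    1    2    3    4    3    4    5    4    1

4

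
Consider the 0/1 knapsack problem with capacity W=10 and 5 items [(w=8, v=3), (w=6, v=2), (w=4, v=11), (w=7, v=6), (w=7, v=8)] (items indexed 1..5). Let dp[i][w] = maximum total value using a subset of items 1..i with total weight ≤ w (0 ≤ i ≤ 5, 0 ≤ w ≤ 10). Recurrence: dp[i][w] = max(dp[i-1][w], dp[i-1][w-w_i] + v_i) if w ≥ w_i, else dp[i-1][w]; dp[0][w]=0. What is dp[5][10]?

13

i\w   0   1   2   3   4   5   6   7   8   9  10
  0   0   0   0   0   0   0   0   0   0   0   0
  1   0   0   0   0   0   0   0   0   3   3   3
  2   0   0   0   0   0   0   2   2   3   3   3
  3   0   0   0   0  11  11  11  11  11  11  13
  4   0   0   0   0  11  11  11  11  11  11  13
  5   0   0   0   0  11  11  11  11  11  11  13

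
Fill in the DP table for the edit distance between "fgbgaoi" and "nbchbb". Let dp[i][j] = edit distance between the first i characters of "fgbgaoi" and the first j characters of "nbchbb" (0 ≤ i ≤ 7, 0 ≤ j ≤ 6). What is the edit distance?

6

   ''  n  b  c  h  b  b
''  0  1  2  3  4  5  6
 f  1  1  2  3  4  5  6
 g  2  2  2  3  4  5  6
 b  3  3  2  3  4  4  5
 g  4  4  3  3  4  5  5
 a  5  5  4  4  4  5  6
 o  6  6  5  5  5  5  6
 i  7  7  6  6  6  6  6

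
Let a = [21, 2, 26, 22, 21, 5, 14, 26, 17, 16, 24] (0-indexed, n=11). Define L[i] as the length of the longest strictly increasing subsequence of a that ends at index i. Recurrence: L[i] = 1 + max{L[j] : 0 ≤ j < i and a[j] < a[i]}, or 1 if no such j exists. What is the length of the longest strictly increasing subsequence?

   i    0    1    2    3    4    5    6    7    8    9   10
a[i]   21    2   26   22   21    5   14   26   17   16   24
L[i]    1    1    2    2    2    2    3    4    4    4    5

5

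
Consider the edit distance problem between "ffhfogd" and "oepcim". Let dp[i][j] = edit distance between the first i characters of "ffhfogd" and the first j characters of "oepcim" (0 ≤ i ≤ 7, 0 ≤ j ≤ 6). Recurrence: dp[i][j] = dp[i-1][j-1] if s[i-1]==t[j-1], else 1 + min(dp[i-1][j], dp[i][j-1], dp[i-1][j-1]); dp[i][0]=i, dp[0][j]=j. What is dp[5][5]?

5

   ''  o  e  p  c  i  m
''  0  1  2  3  4  5  6
 f  1  1  2  3  4  5  6
 f  2  2  2  3  4  5  6
 h  3  3  3  3  4  5  6
 f  4  4  4  4  4  5  6
 o  5  4  5  5  5  5  6
 g  6  5  5  6  6  6  6
 d  7  6  6  6  7  7  7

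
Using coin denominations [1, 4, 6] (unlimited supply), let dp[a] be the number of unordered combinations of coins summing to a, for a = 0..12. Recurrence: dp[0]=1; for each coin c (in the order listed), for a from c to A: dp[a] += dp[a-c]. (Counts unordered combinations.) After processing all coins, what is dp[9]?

after  coin     0     1     2     3     4     5     6     7     8     9    10    11    12
          1     1     1     1     1     1     1     1     1     1     1     1     1     1
          4     1     1     1     1     2     2     2     2     3     3     3     3     4
          6     1     1     1     1     2     2     3     3     4     4     5     5     7

4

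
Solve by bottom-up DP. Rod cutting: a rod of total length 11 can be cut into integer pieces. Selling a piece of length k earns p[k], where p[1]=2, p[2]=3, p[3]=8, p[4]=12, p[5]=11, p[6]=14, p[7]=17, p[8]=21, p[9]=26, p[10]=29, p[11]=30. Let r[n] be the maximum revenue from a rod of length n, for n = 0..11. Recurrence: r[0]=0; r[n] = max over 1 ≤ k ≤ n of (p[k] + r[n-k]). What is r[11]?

   n    0    1    2    3    4    5    6    7    8    9   10   11
r[n]    0    2    4    8   12   14   16   20   24   26   29   32

32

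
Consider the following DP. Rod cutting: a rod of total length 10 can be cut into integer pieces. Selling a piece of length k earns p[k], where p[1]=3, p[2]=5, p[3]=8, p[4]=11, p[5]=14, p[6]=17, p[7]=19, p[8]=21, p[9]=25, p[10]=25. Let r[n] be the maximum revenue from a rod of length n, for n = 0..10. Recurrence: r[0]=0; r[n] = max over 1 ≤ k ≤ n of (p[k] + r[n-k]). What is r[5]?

15

   n    0    1    2    3    4    5    6    7    8    9   10
r[n]    0    3    6    9   12   15   18   21   24   27   30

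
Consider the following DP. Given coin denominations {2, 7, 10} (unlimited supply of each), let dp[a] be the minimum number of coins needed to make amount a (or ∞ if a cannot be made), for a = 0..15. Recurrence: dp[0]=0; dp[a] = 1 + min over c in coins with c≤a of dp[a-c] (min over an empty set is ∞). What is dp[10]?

 a  0  1  2  3  4  5  6  7  8  9 10 11 12 13 14 15
dp  0  -  1  -  2  -  3  1  4  2  1  3  2  4  2  5
(- denotes ∞ / unreachable)

1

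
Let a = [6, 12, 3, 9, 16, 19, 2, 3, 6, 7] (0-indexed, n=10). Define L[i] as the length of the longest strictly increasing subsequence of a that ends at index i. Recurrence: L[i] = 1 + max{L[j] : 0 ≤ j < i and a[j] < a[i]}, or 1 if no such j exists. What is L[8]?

3

   i    0    1    2    3    4    5    6    7    8    9
a[i]    6   12    3    9   16   19    2    3    6    7
L[i]    1    2    1    2    3    4    1    2    3    4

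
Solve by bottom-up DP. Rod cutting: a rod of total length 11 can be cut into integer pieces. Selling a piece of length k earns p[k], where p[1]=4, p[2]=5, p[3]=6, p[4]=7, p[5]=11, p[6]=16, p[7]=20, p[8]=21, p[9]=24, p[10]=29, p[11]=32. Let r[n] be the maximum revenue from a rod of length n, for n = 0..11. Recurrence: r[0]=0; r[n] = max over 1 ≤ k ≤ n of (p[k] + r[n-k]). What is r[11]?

44

   n    0    1    2    3    4    5    6    7    8    9   10   11
r[n]    0    4    8   12   16   20   24   28   32   36   40   44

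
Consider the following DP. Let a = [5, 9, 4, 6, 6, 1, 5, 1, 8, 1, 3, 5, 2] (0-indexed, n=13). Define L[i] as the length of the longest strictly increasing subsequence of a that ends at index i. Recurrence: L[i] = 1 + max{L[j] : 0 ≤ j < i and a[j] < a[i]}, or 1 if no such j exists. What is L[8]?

3

   i    0    1    2    3    4    5    6    7    8    9   10   11   12
a[i]    5    9    4    6    6    1    5    1    8    1    3    5    2
L[i]    1    2    1    2    2    1    2    1    3    1    2    3    2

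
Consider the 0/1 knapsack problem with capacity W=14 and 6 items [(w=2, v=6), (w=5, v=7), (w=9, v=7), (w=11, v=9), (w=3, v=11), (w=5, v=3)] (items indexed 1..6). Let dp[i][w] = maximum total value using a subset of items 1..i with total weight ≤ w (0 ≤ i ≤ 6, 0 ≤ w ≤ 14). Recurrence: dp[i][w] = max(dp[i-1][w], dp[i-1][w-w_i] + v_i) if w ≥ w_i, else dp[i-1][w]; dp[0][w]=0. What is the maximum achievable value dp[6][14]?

i\w   0   1   2   3   4   5   6   7   8   9  10  11  12  13  14
  0   0   0   0   0   0   0   0   0   0   0   0   0   0   0   0
  1   0   0   6   6   6   6   6   6   6   6   6   6   6   6   6
  2   0   0   6   6   6   7   7  13  13  13  13  13  13  13  13
  3   0   0   6   6   6   7   7  13  13  13  13  13  13  13  14
  4   0   0   6   6   6   7   7  13  13  13  13  13  13  15  15
  5   0   0   6  11  11  17  17  17  18  18  24  24  24  24  24
  6   0   0   6  11  11  17  17  17  18  18  24  24  24  24  24

24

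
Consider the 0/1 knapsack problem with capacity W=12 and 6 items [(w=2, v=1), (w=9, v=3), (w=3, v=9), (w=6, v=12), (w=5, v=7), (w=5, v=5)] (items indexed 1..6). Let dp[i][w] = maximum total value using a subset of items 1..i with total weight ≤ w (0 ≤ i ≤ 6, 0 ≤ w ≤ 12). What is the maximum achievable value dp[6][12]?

i\w   0   1   2   3   4   5   6   7   8   9  10  11  12
  0   0   0   0   0   0   0   0   0   0   0   0   0   0
  1   0   0   1   1   1   1   1   1   1   1   1   1   1
  2   0   0   1   1   1   1   1   1   1   3   3   4   4
  3   0   0   1   9   9  10  10  10  10  10  10  10  12
  4   0   0   1   9   9  10  12  12  13  21  21  22  22
  5   0   0   1   9   9  10  12  12  16  21  21  22  22
  6   0   0   1   9   9  10  12  12  16  21  21  22  22

22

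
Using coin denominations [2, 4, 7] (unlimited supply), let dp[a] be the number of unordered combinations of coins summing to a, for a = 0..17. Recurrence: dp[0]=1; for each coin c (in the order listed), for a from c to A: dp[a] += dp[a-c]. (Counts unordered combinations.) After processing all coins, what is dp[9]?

after  coin     0     1     2     3     4     5     6     7     8     9    10    11    12    13    14    15    16    17
          2     1     0     1     0     1     0     1     0     1     0     1     0     1     0     1     0     1     0
          4     1     0     1     0     2     0     2     0     3     0     3     0     4     0     4     0     5     0
          7     1     0     1     0     2     0     2     1     3     1     3     2     4     2     5     3     6     3

1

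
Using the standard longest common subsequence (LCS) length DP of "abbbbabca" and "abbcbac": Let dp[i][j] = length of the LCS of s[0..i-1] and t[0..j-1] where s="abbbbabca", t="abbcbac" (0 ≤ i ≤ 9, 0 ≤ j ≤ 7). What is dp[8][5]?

   ''  a  b  b  c  b  a  c
''  0  0  0  0  0  0  0  0
 a  0  1  1  1  1  1  1  1
 b  0  1  2  2  2  2  2  2
 b  0  1  2  3  3  3  3  3
 b  0  1  2  3  3  4  4  4
 b  0  1  2  3  3  4  4  4
 a  0  1  2  3  3  4  5  5
 b  0  1  2  3  3  4  5  5
 c  0  1  2  3  4  4  5  6
 a  0  1  2  3  4  4  5  6

4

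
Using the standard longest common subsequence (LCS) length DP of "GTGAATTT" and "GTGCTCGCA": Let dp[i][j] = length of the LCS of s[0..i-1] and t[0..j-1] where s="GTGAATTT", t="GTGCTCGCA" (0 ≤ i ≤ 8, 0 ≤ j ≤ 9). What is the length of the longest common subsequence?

4

   ''  G  T  G  C  T  C  G  C  A
''  0  0  0  0  0  0  0  0  0  0
 G  0  1  1  1  1  1  1  1  1  1
 T  0  1  2  2  2  2  2  2  2  2
 G  0  1  2  3  3  3  3  3  3  3
 A  0  1  2  3  3  3  3  3  3  4
 A  0  1  2  3  3  3  3  3  3  4
 T  0  1  2  3  3  4  4  4  4  4
 T  0  1  2  3  3  4  4  4  4  4
 T  0  1  2  3  3  4  4  4  4  4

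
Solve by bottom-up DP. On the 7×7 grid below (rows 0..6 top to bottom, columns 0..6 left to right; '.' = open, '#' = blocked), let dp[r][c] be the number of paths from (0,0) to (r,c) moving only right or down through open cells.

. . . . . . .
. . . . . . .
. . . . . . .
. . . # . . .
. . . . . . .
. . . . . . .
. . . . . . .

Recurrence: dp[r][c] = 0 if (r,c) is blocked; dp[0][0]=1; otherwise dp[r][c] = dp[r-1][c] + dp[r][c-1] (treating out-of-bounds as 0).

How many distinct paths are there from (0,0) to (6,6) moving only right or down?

524

r\c   0   1   2   3   4   5   6
  0   1   1   1   1   1   1   1
  1   1   2   3   4   5   6   7
  2   1   3   6  10  15  21  28
  3   1   4  10   0  15  36  64
  4   1   5  15  15  30  66 130
  5   1   6  21  36  66 132 262
  6   1   7  28  64 130 262 524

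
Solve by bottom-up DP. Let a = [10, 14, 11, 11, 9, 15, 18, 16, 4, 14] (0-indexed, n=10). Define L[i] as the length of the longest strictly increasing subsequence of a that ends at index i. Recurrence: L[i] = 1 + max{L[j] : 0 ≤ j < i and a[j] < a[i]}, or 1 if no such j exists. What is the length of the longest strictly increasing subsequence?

   i    0    1    2    3    4    5    6    7    8    9
a[i]   10   14   11   11    9   15   18   16    4   14
L[i]    1    2    2    2    1    3    4    4    1    3

4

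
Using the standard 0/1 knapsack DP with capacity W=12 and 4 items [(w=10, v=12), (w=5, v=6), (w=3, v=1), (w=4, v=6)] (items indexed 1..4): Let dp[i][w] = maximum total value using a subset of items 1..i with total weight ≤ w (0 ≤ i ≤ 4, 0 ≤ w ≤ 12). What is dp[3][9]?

7

i\w   0   1   2   3   4   5   6   7   8   9  10  11  12
  0   0   0   0   0   0   0   0   0   0   0   0   0   0
  1   0   0   0   0   0   0   0   0   0   0  12  12  12
  2   0   0   0   0   0   6   6   6   6   6  12  12  12
  3   0   0   0   1   1   6   6   6   7   7  12  12  12
  4   0   0   0   1   6   6   6   7   7  12  12  12  13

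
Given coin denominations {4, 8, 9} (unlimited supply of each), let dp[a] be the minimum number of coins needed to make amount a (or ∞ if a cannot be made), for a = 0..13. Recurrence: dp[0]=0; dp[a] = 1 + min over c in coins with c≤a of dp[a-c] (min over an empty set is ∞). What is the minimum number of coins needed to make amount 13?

2

 a  0  1  2  3  4  5  6  7  8  9 10 11 12 13
dp  0  -  -  -  1  -  -  -  1  1  -  -  2  2
(- denotes ∞ / unreachable)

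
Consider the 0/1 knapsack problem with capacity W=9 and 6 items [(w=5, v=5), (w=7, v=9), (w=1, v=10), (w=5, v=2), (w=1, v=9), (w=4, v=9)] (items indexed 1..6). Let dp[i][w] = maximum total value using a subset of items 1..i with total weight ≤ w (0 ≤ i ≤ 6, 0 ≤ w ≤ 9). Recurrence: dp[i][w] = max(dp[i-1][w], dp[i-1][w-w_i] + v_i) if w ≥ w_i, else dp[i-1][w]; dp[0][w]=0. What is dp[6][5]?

i\w   0   1   2   3   4   5   6   7   8   9
  0   0   0   0   0   0   0   0   0   0   0
  1   0   0   0   0   0   5   5   5   5   5
  2   0   0   0   0   0   5   5   9   9   9
  3   0  10  10  10  10  10  15  15  19  19
  4   0  10  10  10  10  10  15  15  19  19
  5   0  10  19  19  19  19  19  24  24  28
  6   0  10  19  19  19  19  28  28  28  28

19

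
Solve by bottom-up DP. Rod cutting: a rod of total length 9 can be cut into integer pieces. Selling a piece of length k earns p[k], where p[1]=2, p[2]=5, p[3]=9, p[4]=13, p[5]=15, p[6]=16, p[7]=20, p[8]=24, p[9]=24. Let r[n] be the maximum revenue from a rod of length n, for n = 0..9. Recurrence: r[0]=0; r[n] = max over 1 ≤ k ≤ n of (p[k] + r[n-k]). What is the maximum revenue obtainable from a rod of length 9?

28

   n    0    1    2    3    4    5    6    7    8    9
r[n]    0    2    5    9   13   15   18   22   26   28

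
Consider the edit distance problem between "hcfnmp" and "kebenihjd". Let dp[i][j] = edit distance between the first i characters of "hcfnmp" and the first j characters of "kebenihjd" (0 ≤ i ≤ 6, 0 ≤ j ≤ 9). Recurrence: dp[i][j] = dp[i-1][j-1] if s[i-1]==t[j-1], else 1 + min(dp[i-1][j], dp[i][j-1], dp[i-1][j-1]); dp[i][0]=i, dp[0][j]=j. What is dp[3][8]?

8

   ''  k  e  b  e  n  i  h  j  d
''  0  1  2  3  4  5  6  7  8  9
 h  1  1  2  3  4  5  6  6  7  8
 c  2  2  2  3  4  5  6  7  7  8
 f  3  3  3  3  4  5  6  7  8  8
 n  4  4  4  4  4  4  5  6  7  8
 m  5  5  5  5  5  5  5  6  7  8
 p  6  6  6  6  6  6  6  6  7  8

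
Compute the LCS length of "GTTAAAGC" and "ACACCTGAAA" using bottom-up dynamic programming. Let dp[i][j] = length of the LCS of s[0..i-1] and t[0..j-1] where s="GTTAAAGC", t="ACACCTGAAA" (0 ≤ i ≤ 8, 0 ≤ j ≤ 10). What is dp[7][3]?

   ''  A  C  A  C  C  T  G  A  A  A
''  0  0  0  0  0  0  0  0  0  0  0
 G  0  0  0  0  0  0  0  1  1  1  1
 T  0  0  0  0  0  0  1  1  1  1  1
 T  0  0  0  0  0  0  1  1  1  1  1
 A  0  1  1  1  1  1  1  1  2  2  2
 A  0  1  1  2  2  2  2  2  2  3  3
 A  0  1  1  2  2  2  2  2  3  3  4
 G  0  1  1  2  2  2  2  3  3  3  4
 C  0  1  2  2  3  3  3  3  3  3  4

2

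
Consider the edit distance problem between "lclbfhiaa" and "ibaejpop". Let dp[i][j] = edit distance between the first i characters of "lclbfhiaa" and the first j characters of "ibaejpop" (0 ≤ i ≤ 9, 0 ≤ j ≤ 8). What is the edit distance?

9

   ''  i  b  a  e  j  p  o  p
''  0  1  2  3  4  5  6  7  8
 l  1  1  2  3  4  5  6  7  8
 c  2  2  2  3  4  5  6  7  8
 l  3  3  3  3  4  5  6  7  8
 b  4  4  3  4  4  5  6  7  8
 f  5  5  4  4  5  5  6  7  8
 h  6  6  5  5  5  6  6  7  8
 i  7  6  6  6  6  6  7  7  8
 a  8  7  7  6  7  7  7  8  8
 a  9  8  8  7  7  8  8  8  9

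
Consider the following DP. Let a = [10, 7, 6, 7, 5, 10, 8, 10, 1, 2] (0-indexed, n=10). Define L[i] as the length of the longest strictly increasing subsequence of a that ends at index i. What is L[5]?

   i    0    1    2    3    4    5    6    7    8    9
a[i]   10    7    6    7    5   10    8   10    1    2
L[i]    1    1    1    2    1    3    3    4    1    2

3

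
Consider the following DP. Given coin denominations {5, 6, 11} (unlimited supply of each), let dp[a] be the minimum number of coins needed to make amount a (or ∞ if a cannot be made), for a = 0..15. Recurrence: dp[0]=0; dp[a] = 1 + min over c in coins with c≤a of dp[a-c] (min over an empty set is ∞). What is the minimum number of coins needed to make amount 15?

3

 a  0  1  2  3  4  5  6  7  8  9 10 11 12 13 14 15
dp  0  -  -  -  -  1  1  -  -  -  2  1  2  -  -  3
(- denotes ∞ / unreachable)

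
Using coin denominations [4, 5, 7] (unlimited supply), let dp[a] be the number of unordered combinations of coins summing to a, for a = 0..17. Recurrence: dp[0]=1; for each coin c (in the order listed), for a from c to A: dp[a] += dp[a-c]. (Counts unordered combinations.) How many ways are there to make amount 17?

2

after  coin     0     1     2     3     4     5     6     7     8     9    10    11    12    13    14    15    16    17
          4     1     0     0     0     1     0     0     0     1     0     0     0     1     0     0     0     1     0
          5     1     0     0     0     1     1     0     0     1     1     1     0     1     1     1     1     1     1
          7     1     0     0     0     1     1     0     1     1     1     1     1     2     1     2     2     2     2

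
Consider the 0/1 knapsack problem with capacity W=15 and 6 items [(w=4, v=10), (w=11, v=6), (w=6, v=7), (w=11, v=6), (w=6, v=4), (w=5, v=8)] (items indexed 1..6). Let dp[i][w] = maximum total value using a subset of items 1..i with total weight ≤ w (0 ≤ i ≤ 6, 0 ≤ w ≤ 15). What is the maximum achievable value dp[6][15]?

i\w   0   1   2   3   4   5   6   7   8   9  10  11  12  13  14  15
  0   0   0   0   0   0   0   0   0   0   0   0   0   0   0   0   0
  1   0   0   0   0  10  10  10  10  10  10  10  10  10  10  10  10
  2   0   0   0   0  10  10  10  10  10  10  10  10  10  10  10  16
  3   0   0   0   0  10  10  10  10  10  10  17  17  17  17  17  17
  4   0   0   0   0  10  10  10  10  10  10  17  17  17  17  17  17
  5   0   0   0   0  10  10  10  10  10  10  17  17  17  17  17  17
  6   0   0   0   0  10  10  10  10  10  18  18  18  18  18  18  25

25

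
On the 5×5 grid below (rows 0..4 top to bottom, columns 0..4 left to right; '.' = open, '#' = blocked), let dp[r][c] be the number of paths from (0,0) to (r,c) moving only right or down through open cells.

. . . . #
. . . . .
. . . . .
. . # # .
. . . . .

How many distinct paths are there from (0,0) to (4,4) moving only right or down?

19

r\c   0   1   2   3   4
  0   1   1   1   1   0
  1   1   2   3   4   4
  2   1   3   6  10  14
  3   1   4   0   0  14
  4   1   5   5   5  19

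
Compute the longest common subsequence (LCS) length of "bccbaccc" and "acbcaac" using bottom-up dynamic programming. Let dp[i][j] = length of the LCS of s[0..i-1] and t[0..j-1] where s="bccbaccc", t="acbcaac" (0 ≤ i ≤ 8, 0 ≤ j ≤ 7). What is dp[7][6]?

   ''  a  c  b  c  a  a  c
''  0  0  0  0  0  0  0  0
 b  0  0  0  1  1  1  1  1
 c  0  0  1  1  2  2  2  2
 c  0  0  1  1  2  2  2  3
 b  0  0  1  2  2  2  2  3
 a  0  1  1  2  2  3  3  3
 c  0  1  2  2  3  3  3  4
 c  0  1  2  2  3  3  3  4
 c  0  1  2  2  3  3  3  4

3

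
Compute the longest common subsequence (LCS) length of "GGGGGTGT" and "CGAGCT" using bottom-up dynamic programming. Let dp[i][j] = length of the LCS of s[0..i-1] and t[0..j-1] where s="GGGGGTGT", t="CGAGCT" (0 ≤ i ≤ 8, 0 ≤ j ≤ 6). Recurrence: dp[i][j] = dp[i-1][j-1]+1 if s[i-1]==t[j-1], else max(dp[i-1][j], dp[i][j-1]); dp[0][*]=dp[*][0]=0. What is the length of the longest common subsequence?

3

   ''  C  G  A  G  C  T
''  0  0  0  0  0  0  0
 G  0  0  1  1  1  1  1
 G  0  0  1  1  2  2  2
 G  0  0  1  1  2  2  2
 G  0  0  1  1  2  2  2
 G  0  0  1  1  2  2  2
 T  0  0  1  1  2  2  3
 G  0  0  1  1  2  2  3
 T  0  0  1  1  2  2  3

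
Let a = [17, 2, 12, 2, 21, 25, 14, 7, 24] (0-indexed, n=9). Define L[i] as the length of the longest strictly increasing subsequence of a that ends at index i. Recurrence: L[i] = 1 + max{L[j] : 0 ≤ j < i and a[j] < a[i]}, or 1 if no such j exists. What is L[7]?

2

   i    0    1    2    3    4    5    6    7    8
a[i]   17    2   12    2   21   25   14    7   24
L[i]    1    1    2    1    3    4    3    2    4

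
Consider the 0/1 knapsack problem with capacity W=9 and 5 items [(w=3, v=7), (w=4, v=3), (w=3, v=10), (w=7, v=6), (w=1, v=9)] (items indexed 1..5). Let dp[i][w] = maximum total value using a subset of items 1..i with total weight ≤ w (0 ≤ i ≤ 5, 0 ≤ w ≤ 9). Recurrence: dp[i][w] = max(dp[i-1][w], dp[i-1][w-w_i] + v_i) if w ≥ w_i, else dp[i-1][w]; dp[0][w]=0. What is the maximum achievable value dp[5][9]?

i\w   0   1   2   3   4   5   6   7   8   9
  0   0   0   0   0   0   0   0   0   0   0
  1   0   0   0   7   7   7   7   7   7   7
  2   0   0   0   7   7   7   7  10  10  10
  3   0   0   0  10  10  10  17  17  17  17
  4   0   0   0  10  10  10  17  17  17  17
  5   0   9   9  10  19  19  19  26  26  26

26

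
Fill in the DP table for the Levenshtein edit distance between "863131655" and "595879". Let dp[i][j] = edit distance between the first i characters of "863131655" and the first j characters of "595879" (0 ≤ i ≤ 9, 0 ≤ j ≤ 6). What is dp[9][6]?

9

   ''  5  9  5  8  7  9
''  0  1  2  3  4  5  6
 8  1  1  2  3  3  4  5
 6  2  2  2  3  4  4  5
 3  3  3  3  3  4  5  5
 1  4  4  4  4  4  5  6
 3  5  5  5  5  5  5  6
 1  6  6  6  6  6  6  6
 6  7  7  7  7  7  7  7
 5  8  7  8  7  8  8  8
 5  9  8  8  8  8  9  9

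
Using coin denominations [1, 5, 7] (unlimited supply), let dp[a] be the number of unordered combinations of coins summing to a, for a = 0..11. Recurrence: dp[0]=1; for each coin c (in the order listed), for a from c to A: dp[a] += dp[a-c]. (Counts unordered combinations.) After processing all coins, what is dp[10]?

4

after  coin     0     1     2     3     4     5     6     7     8     9    10    11
          1     1     1     1     1     1     1     1     1     1     1     1     1
          5     1     1     1     1     1     2     2     2     2     2     3     3
          7     1     1     1     1     1     2     2     3     3     3     4     4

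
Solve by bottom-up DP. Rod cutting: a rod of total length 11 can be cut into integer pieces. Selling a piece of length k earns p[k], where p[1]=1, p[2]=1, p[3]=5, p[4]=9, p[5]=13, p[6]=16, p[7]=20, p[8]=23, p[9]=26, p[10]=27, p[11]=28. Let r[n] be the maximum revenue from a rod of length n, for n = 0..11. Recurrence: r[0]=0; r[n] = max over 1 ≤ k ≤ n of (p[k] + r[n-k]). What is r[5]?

   n    0    1    2    3    4    5    6    7    8    9   10   11
r[n]    0    1    2    5    9   13   16   20   23   26   27   29

13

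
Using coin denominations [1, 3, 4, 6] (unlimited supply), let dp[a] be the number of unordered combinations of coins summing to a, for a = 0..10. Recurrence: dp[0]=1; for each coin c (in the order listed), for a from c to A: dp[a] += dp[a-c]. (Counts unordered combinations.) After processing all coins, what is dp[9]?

after  coin     0     1     2     3     4     5     6     7     8     9    10
          1     1     1     1     1     1     1     1     1     1     1     1
          3     1     1     1     2     2     2     3     3     3     4     4
          4     1     1     1     2     3     3     4     5     6     7     8
          6     1     1     1     2     3     3     5     6     7     9    11

9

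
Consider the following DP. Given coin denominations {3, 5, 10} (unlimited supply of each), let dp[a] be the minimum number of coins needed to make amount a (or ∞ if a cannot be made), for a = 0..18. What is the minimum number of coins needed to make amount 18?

3

 a  0  1  2  3  4  5  6  7  8  9 10 11 12 13 14 15 16 17 18
dp  0  -  -  1  -  1  2  -  2  3  1  3  4  2  4  2  3  5  3
(- denotes ∞ / unreachable)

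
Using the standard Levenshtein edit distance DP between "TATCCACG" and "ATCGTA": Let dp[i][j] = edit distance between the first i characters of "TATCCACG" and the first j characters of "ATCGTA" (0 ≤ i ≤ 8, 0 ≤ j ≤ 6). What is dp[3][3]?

   ''  A  T  C  G  T  A
''  0  1  2  3  4  5  6
 T  1  1  1  2  3  4  5
 A  2  1  2  2  3  4  4
 T  3  2  1  2  3  3  4
 C  4  3  2  1  2  3  4
 C  5  4  3  2  2  3  4
 A  6  5  4  3  3  3  3
 C  7  6  5  4  4  4  4
 G  8  7  6  5  4  5  5

2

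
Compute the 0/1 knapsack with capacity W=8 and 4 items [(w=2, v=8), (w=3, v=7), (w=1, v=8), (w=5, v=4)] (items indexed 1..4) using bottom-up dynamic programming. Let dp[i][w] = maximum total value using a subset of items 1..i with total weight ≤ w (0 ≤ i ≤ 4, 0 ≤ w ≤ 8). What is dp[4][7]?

i\w   0   1   2   3   4   5   6   7   8
  0   0   0   0   0   0   0   0   0   0
  1   0   0   8   8   8   8   8   8   8
  2   0   0   8   8   8  15  15  15  15
  3   0   8   8  16  16  16  23  23  23
  4   0   8   8  16  16  16  23  23  23

23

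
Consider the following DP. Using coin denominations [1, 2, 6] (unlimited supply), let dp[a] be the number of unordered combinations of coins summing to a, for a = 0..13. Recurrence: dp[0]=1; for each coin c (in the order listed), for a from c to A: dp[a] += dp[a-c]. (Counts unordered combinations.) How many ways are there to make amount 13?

after  coin     0     1     2     3     4     5     6     7     8     9    10    11    12    13
          1     1     1     1     1     1     1     1     1     1     1     1     1     1     1
          2     1     1     2     2     3     3     4     4     5     5     6     6     7     7
          6     1     1     2     2     3     3     5     5     7     7     9     9    12    12

12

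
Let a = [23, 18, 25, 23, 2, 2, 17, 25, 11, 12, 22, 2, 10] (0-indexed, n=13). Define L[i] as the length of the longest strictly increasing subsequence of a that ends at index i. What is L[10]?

4

   i    0    1    2    3    4    5    6    7    8    9   10   11   12
a[i]   23   18   25   23    2    2   17   25   11   12   22    2   10
L[i]    1    1    2    2    1    1    2    3    2    3    4    1    2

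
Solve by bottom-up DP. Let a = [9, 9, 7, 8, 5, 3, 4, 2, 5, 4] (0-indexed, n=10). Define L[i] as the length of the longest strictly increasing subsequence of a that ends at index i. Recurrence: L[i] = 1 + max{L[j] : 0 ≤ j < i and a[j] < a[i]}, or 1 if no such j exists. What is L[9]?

   i    0    1    2    3    4    5    6    7    8    9
a[i]    9    9    7    8    5    3    4    2    5    4
L[i]    1    1    1    2    1    1    2    1    3    2

2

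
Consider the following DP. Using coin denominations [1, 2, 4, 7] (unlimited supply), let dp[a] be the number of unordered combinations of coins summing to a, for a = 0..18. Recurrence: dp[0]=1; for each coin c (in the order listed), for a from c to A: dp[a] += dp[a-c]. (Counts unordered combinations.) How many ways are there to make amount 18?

46

after  coin     0     1     2     3     4     5     6     7     8     9    10    11    12    13    14    15    16    17    18
          1     1     1     1     1     1     1     1     1     1     1     1     1     1     1     1     1     1     1     1
          2     1     1     2     2     3     3     4     4     5     5     6     6     7     7     8     8     9     9    10
          4     1     1     2     2     4     4     6     6     9     9    12    12    16    16    20    20    25    25    30
          7     1     1     2     2     4     4     6     7    10    11    14    16    20    22    27    30    36    39    46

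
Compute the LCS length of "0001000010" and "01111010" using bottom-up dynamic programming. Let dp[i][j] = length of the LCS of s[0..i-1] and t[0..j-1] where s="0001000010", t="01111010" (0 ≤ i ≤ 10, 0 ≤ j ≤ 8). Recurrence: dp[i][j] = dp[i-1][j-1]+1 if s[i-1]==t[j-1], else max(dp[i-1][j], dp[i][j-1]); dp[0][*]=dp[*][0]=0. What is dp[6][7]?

   ''  0  1  1  1  1  0  1  0
''  0  0  0  0  0  0  0  0  0
 0  0  1  1  1  1  1  1  1  1
 0  0  1  1  1  1  1  2  2  2
 0  0  1  1  1  1  1  2  2  3
 1  0  1  2  2  2  2  2  3  3
 0  0  1  2  2  2  2  3  3  4
 0  0  1  2  2  2  2  3  3  4
 0  0  1  2  2  2  2  3  3  4
 0  0  1  2  2  2  2  3  3  4
 1  0  1  2  3  3  3  3  4  4
 0  0  1  2  3  3  3  4  4  5

3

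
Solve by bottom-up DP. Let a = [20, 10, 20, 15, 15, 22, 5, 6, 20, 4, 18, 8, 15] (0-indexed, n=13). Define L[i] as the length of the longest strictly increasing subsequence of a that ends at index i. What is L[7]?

   i    0    1    2    3    4    5    6    7    8    9   10   11   12
a[i]   20   10   20   15   15   22    5    6   20    4   18    8   15
L[i]    1    1    2    2    2    3    1    2    3    1    3    3    4

2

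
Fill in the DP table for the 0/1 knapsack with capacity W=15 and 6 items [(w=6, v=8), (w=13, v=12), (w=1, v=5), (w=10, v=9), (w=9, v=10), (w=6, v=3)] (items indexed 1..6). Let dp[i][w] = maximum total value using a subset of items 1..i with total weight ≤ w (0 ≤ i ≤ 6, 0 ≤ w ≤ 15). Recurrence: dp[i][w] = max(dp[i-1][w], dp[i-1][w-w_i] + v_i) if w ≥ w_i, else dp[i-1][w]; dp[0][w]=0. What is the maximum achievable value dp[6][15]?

i\w   0   1   2   3   4   5   6   7   8   9  10  11  12  13  14  15
  0   0   0   0   0   0   0   0   0   0   0   0   0   0   0   0   0
  1   0   0   0   0   0   0   8   8   8   8   8   8   8   8   8   8
  2   0   0   0   0   0   0   8   8   8   8   8   8   8  12  12  12
  3   0   5   5   5   5   5   8  13  13  13  13  13  13  13  17  17
  4   0   5   5   5   5   5   8  13  13  13  13  14  14  14  17  17
  5   0   5   5   5   5   5   8  13  13  13  15  15  15  15  17  18
  6   0   5   5   5   5   5   8  13  13  13  15  15  15  16  17  18

18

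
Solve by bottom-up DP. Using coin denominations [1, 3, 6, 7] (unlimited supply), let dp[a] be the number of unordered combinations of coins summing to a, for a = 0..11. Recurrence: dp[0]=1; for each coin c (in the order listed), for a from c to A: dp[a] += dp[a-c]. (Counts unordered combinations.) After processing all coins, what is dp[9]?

7

after  coin     0     1     2     3     4     5     6     7     8     9    10    11
          1     1     1     1     1     1     1     1     1     1     1     1     1
          3     1     1     1     2     2     2     3     3     3     4     4     4
          6     1     1     1     2     2     2     4     4     4     6     6     6
          7     1     1     1     2     2     2     4     5     5     7     8     8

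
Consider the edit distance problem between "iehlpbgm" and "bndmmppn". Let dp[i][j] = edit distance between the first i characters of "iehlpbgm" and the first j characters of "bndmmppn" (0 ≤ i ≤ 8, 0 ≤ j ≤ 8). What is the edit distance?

8

   ''  b  n  d  m  m  p  p  n
''  0  1  2  3  4  5  6  7  8
 i  1  1  2  3  4  5  6  7  8
 e  2  2  2  3  4  5  6  7  8
 h  3  3  3  3  4  5  6  7  8
 l  4  4  4  4  4  5  6  7  8
 p  5  5  5  5  5  5  5  6  7
 b  6  5  6  6  6  6  6  6  7
 g  7  6  6  7  7  7  7  7  7
 m  8  7  7  7  7  7  8  8  8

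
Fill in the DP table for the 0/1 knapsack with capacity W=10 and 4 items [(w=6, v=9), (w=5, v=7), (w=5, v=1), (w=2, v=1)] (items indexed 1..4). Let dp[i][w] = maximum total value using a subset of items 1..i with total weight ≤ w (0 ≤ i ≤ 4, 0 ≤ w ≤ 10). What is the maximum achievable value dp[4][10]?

10

i\w   0   1   2   3   4   5   6   7   8   9  10
  0   0   0   0   0   0   0   0   0   0   0   0
  1   0   0   0   0   0   0   9   9   9   9   9
  2   0   0   0   0   0   7   9   9   9   9   9
  3   0   0   0   0   0   7   9   9   9   9   9
  4   0   0   1   1   1   7   9   9  10  10  10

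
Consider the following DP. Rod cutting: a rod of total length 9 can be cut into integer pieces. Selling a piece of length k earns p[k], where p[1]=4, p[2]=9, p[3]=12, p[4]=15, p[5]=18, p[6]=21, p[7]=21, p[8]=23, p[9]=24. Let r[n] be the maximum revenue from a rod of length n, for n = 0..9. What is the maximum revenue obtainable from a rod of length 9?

   n    0    1    2    3    4    5    6    7    8    9
r[n]    0    4    9   13   18   22   27   31   36   40

40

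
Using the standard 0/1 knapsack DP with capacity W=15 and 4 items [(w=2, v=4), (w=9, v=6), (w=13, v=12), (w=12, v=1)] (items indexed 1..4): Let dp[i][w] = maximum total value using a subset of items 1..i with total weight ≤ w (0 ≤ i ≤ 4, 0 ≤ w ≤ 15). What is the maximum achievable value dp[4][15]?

16

i\w   0   1   2   3   4   5   6   7   8   9  10  11  12  13  14  15
  0   0   0   0   0   0   0   0   0   0   0   0   0   0   0   0   0
  1   0   0   4   4   4   4   4   4   4   4   4   4   4   4   4   4
  2   0   0   4   4   4   4   4   4   4   6   6  10  10  10  10  10
  3   0   0   4   4   4   4   4   4   4   6   6  10  10  12  12  16
  4   0   0   4   4   4   4   4   4   4   6   6  10  10  12  12  16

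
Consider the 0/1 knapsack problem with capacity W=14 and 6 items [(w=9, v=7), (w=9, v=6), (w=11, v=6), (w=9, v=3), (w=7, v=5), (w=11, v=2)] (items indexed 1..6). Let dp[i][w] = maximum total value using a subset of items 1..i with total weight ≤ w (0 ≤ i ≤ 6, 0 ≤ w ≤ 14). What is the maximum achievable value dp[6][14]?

i\w   0   1   2   3   4   5   6   7   8   9  10  11  12  13  14
  0   0   0   0   0   0   0   0   0   0   0   0   0   0   0   0
  1   0   0   0   0   0   0   0   0   0   7   7   7   7   7   7
  2   0   0   0   0   0   0   0   0   0   7   7   7   7   7   7
  3   0   0   0   0   0   0   0   0   0   7   7   7   7   7   7
  4   0   0   0   0   0   0   0   0   0   7   7   7   7   7   7
  5   0   0   0   0   0   0   0   5   5   7   7   7   7   7   7
  6   0   0   0   0   0   0   0   5   5   7   7   7   7   7   7

7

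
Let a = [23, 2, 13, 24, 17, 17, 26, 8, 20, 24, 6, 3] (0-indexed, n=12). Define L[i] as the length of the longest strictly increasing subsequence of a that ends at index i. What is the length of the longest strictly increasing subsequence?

   i    0    1    2    3    4    5    6    7    8    9   10   11
a[i]   23    2   13   24   17   17   26    8   20   24    6    3
L[i]    1    1    2    3    3    3    4    2    4    5    2    2

5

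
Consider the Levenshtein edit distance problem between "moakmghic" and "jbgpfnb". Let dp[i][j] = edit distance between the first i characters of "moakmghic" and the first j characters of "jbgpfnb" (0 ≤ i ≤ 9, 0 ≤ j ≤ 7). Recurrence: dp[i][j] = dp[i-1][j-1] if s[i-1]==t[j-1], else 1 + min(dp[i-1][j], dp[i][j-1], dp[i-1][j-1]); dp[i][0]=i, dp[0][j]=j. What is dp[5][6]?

6

   ''  j  b  g  p  f  n  b
''  0  1  2  3  4  5  6  7
 m  1  1  2  3  4  5  6  7
 o  2  2  2  3  4  5  6  7
 a  3  3  3  3  4  5  6  7
 k  4  4  4  4  4  5  6  7
 m  5  5  5  5  5  5  6  7
 g  6  6  6  5  6  6  6  7
 h  7  7  7  6  6  7  7  7
 i  8  8  8  7  7  7  8  8
 c  9  9  9  8  8  8  8  9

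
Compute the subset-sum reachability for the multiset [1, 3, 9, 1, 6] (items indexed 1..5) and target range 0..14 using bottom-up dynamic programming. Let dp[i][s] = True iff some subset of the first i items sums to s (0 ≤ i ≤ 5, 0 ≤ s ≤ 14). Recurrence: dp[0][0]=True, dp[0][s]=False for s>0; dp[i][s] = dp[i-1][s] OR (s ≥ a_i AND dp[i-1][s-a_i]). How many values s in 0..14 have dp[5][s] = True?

i\s   0   1   2   3   4   5   6   7   8   9  10  11  12  13  14
  0   T   F   F   F   F   F   F   F   F   F   F   F   F   F   F
  1   T   T   F   F   F   F   F   F   F   F   F   F   F   F   F
  2   T   T   F   T   T   F   F   F   F   F   F   F   F   F   F
  3   T   T   F   T   T   F   F   F   F   T   T   F   T   T   F
  4   T   T   T   T   T   T   F   F   F   T   T   T   T   T   T
  5   T   T   T   T   T   T   T   T   T   T   T   T   T   T   T

15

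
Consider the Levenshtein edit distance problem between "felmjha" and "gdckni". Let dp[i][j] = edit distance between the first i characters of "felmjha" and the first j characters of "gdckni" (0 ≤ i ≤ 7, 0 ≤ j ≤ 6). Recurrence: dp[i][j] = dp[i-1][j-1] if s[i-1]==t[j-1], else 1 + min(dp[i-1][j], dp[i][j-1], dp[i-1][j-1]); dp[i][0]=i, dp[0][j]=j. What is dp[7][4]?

7

   ''  g  d  c  k  n  i
''  0  1  2  3  4  5  6
 f  1  1  2  3  4  5  6
 e  2  2  2  3  4  5  6
 l  3  3  3  3  4  5  6
 m  4  4  4  4  4  5  6
 j  5  5  5  5  5  5  6
 h  6  6  6  6  6  6  6
 a  7  7  7  7  7  7  7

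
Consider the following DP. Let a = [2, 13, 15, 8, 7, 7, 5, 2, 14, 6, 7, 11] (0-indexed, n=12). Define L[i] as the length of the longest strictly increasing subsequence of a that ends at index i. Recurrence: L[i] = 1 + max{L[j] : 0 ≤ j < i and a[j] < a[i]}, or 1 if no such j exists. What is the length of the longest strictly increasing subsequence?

   i    0    1    2    3    4    5    6    7    8    9   10   11
a[i]    2   13   15    8    7    7    5    2   14    6    7   11
L[i]    1    2    3    2    2    2    2    1    3    3    4    5

5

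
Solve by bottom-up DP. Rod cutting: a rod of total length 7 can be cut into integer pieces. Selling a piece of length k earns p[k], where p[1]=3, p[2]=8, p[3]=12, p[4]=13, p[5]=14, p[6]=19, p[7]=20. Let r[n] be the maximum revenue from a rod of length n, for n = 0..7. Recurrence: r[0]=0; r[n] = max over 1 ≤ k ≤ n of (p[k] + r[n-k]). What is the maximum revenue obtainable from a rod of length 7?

   n    0    1    2    3    4    5    6    7
r[n]    0    3    8   12   16   20   24   28

28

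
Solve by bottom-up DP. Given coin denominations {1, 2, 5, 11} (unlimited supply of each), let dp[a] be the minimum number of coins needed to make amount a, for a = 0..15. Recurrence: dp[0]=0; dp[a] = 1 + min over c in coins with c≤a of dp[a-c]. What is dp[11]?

 a  0  1  2  3  4  5  6  7  8  9 10 11 12 13 14 15
dp  0  1  1  2  2  1  2  2  3  3  2  1  2  2  3  3

1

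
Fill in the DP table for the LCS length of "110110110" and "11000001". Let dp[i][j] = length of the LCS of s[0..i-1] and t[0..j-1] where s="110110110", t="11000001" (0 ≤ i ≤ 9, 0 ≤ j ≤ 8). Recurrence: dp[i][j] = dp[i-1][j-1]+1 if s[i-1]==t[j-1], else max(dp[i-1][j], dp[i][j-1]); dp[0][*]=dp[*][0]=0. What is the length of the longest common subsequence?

5

   ''  1  1  0  0  0  0  0  1
''  0  0  0  0  0  0  0  0  0
 1  0  1  1  1  1  1  1  1  1
 1  0  1  2  2  2  2  2  2  2
 0  0  1  2  3  3  3  3  3  3
 1  0  1  2  3  3  3  3  3  4
 1  0  1  2  3  3  3  3  3  4
 0  0  1  2  3  4  4  4  4  4
 1  0  1  2  3  4  4  4  4  5
 1  0  1  2  3  4  4  4  4  5
 0  0  1  2  3  4  5  5  5  5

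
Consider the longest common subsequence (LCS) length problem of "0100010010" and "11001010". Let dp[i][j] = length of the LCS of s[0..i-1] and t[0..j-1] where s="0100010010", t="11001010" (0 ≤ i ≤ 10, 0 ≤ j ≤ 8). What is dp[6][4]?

   ''  1  1  0  0  1  0  1  0
''  0  0  0  0  0  0  0  0  0
 0  0  0  0  1  1  1  1  1  1
 1  0  1  1  1  1  2  2  2  2
 0  0  1  1  2  2  2  3  3  3
 0  0  1  1  2  3  3  3  3  4
 0  0  1  1  2  3  3  4  4  4
 1  0  1  2  2  3  4  4  5  5
 0  0  1  2  3  3  4  5  5  6
 0  0  1  2  3  4  4  5  5  6
 1  0  1  2  3  4  5  5  6  6
 0  0  1  2  3  4  5  6  6  7

3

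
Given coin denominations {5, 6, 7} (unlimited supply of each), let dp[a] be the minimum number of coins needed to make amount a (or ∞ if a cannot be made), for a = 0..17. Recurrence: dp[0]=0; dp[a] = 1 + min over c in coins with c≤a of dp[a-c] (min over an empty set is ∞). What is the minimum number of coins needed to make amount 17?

 a  0  1  2  3  4  5  6  7  8  9 10 11 12 13 14 15 16 17
dp  0  -  -  -  -  1  1  1  -  -  2  2  2  2  2  3  3  3
(- denotes ∞ / unreachable)

3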